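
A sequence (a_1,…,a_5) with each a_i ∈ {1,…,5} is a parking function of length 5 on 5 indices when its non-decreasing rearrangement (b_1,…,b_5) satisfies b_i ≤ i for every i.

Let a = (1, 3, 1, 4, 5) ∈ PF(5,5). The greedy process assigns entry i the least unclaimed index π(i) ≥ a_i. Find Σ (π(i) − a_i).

Σπ = 5·6/2 = 15 (π permutes [5]); Σa = 1+3+1+4+5 = 14; disp = 15−14 = 1.

1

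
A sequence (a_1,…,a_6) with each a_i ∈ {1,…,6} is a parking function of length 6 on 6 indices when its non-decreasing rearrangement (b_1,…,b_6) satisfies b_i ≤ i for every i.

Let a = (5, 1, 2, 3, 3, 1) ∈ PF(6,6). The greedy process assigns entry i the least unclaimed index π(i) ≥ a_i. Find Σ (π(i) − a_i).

Σπ = 6·7/2 = 21 (π permutes [6]); Σa = 5+1+2+3+3+1 = 15; disp = 21−15 = 6.

6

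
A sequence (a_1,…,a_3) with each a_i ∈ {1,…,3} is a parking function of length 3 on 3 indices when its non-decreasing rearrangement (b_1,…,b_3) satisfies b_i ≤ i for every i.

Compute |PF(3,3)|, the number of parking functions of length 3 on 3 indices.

16

#PF = (3−3+1)·(3+1)^(3−1) = 1 · 16 = 16 (Konheim–Weiss)
E.g. (1,3,2) → sorted (1,2,3): b_i ≤ i ∀i, a PF.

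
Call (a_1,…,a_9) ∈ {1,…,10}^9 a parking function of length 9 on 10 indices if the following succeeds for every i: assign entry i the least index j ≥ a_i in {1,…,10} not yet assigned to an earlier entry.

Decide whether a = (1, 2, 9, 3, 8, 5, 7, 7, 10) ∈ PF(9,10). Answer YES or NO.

NO

Rearranged: b = (1, 2, 3, 5, 7, 7, 8, 9, 10).
  b_1=1 ≤ 2
  b_2=2 ≤ 3
  b_3=3 ≤ 4
  b_4=5 ≤ 5
  b_5=7 > 6
  fails at i=5 ⇒ NO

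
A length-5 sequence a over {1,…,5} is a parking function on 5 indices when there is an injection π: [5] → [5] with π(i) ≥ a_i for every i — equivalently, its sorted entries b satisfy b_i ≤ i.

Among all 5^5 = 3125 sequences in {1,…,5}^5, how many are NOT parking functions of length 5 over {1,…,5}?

Count = 1·6^4 = 1×1296 = 1296 (Pollak)
Example (5,1,5,5,2) → sorted (1,2,5,5,5): b_3=5>3, not a PF.
So 3125 − 1296 = 1829 fail.

1829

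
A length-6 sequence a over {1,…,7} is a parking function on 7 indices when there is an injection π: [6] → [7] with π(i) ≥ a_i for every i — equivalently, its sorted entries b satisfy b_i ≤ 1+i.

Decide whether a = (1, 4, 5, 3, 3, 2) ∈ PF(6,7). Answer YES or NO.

YES

Sorted: b = (1, 2, 3, 3, 4, 5).
  b_1=1 ≤ 2
  b_2=2 ≤ 3
  b_3=3 ≤ 4
  b_4=3 ≤ 5
  b_5=4 ≤ 6
  b_6=5 ≤ 7
All bounds hold ⇒ YES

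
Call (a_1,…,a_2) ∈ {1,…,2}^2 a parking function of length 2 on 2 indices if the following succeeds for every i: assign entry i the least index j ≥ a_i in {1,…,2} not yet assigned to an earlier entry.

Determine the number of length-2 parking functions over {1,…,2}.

3

|PF(2,2)| = (2−2+1)·(2+1)^(2−1) = 1 · 3 = 3 (Konheim–Weiss)
One tuple (2,1) → sorted (1,2): b_i ≤ i ∀i, a PF.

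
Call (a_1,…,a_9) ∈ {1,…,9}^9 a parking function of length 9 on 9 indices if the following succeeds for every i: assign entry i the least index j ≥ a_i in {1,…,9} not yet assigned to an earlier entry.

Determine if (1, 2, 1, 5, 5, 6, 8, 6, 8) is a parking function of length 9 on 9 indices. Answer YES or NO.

NO

Sorted: b = (1, 1, 2, 5, 5, 6, 6, 8, 8).
  b_1=1 ≤ 1
  b_2=1 ≤ 2
  b_3=2 ≤ 3
  b_4=5 > 4
  fails at i=4 ⇒ NO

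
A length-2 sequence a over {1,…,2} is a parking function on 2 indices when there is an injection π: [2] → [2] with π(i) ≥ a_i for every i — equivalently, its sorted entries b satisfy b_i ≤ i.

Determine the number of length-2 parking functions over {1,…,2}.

|PF(2,2)| = (2−2+1)·(2+1)^(2−1) = 1·3 = 3 (Konheim–Weiss)
Check (1,2) → sorted (1,2): b_i ≤ i ∀i, a PF.

3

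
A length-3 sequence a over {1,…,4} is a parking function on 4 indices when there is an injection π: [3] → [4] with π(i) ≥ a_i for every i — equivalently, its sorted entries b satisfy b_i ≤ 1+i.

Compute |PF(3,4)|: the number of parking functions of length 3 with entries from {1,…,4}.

50

|PF| = (4+1−3)·(4+1)^{3−1} = 2·25 = 50 (Pollak)
E.g. (1,3,1) → sorted (1,1,3): b_i ≤ 1+i ∀i, a PF.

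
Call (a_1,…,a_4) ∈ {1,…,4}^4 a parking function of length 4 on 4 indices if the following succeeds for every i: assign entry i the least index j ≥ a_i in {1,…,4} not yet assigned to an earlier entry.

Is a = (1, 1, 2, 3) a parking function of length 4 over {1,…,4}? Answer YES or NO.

Order a: b = (1, 1, 2, 3).
  b_1=1 ≤ 1
  b_2=1 ≤ 2
  b_3=2 ≤ 3
  b_4=3 ≤ 4
All bounds hold ⇒ YES

YES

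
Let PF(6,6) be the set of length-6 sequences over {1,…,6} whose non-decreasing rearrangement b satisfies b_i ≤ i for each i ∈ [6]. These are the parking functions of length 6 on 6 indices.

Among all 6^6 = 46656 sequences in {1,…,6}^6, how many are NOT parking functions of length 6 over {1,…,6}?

|PF| = (6+1−6)·(6+1)^{6−1} = 1·16807 = 16807
One tuple (6,5,5,5,5,5) → sorted (5,5,5,5,5,6): b_1=5>1, not a PF.
Total 46656; non-PF = 46656−16807 = 29849

29849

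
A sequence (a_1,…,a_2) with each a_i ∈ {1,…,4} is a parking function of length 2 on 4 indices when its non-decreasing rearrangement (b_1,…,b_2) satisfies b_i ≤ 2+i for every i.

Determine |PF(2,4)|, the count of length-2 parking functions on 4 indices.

15

Count = (4−2+1)·(4+1)^(2−1) = 3·5 = 15
E.g. (1,2) → sorted (1,2): b_i ≤ 2+i ∀i, a PF.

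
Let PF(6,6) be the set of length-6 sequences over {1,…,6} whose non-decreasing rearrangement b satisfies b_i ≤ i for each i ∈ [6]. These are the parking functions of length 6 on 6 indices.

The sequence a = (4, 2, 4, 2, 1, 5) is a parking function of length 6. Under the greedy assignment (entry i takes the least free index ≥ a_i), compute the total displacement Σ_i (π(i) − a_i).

Σπ = 21 ({1..6} each once); Σa = 4+2+4+2+1+5 = 18; disp = 21−18 = 3.

3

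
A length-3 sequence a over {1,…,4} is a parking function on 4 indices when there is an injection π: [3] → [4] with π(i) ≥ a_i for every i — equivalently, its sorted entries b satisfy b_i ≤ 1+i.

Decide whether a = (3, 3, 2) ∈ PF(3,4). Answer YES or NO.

YES

Rearranged: b = (2, 3, 3).
  b_1=2 ≤ 2
  b_2=3 ≤ 3
  b_3=3 ≤ 4
All bounds hold ⇒ YES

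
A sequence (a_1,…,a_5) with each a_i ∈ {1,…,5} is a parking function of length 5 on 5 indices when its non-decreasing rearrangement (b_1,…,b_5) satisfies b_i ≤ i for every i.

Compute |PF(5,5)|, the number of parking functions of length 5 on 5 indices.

Count = (5+1−5)·(5+1)^{5−1} = 1×1296 = 1296 (Konheim–Weiss)
One tuple (1,1,1,5,1) → sorted (1,1,1,1,5): b_i ≤ i ∀i, a PF.

1296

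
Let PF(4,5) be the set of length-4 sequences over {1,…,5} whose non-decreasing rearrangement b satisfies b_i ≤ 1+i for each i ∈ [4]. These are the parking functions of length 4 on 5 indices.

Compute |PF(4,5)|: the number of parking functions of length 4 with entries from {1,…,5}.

432

|PF| = (5−4+1)·(5+1)^(4−1) = 2×216 = 432 (Pollak)
Example (2,3,1,3) → sorted (1,2,3,3): b_i ≤ 1+i ∀i, a PF.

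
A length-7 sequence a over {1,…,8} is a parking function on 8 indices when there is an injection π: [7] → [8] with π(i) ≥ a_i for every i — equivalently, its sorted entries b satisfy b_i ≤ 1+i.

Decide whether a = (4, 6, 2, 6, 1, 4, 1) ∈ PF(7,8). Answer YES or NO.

YES

Sorted: b = (1, 1, 2, 4, 4, 6, 6).
  b_1=1 ≤ 2
  b_2=1 ≤ 3
  b_3=2 ≤ 4
  b_4=4 ≤ 5
  b_5=4 ≤ 6
  b_6=6 ≤ 7
  b_7=6 ≤ 8
All bounds hold ⇒ YES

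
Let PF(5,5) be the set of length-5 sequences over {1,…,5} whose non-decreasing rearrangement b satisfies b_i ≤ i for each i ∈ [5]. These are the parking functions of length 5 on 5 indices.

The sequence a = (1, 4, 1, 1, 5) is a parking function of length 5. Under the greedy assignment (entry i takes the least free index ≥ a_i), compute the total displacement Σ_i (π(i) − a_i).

3

Σπ = 15 ({1..5} each once); Σa = 1+4+1+1+5 = 12; disp = 15−12 = 3.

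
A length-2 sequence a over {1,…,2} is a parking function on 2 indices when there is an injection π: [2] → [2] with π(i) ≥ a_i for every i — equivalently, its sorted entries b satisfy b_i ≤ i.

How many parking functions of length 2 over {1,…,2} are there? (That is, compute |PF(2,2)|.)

3

|PF(2,2)| = (2−2+1)·(2+1)^(2−1) = 1·3 = 3 [KW]
One tuple (1,2) → sorted (1,2): b_i ≤ i ∀i, a PF.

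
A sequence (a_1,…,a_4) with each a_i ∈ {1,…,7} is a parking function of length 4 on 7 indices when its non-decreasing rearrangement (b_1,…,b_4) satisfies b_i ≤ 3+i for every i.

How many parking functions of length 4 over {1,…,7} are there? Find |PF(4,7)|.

|PF| = (7+1−4)·(7+1)^{4−1} = 4 · 512 = 2048 (Pollak)
Check (5,6,4,3) → sorted (3,4,5,6): b_i ≤ 3+i ∀i, a PF.

2048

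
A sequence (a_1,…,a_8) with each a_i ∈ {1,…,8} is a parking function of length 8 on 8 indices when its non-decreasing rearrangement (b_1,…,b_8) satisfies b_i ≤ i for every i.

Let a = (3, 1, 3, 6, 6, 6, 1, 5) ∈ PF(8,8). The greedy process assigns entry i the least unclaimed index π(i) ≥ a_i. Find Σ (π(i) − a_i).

5

Σπ = 8·9/2 = 36 (π permutes [8]); Σa = 3+1+3+6+6+6+1+5 = 31; disp = 36−31 = 5.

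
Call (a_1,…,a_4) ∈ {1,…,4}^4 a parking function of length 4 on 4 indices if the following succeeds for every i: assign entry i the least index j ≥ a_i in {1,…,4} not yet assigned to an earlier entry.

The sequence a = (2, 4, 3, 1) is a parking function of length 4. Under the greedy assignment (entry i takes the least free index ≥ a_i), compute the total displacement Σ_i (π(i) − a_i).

Σπ = 10 ({1..4} each once); Σa = 2+4+3+1 = 10; disp = 10−10 = 0.

0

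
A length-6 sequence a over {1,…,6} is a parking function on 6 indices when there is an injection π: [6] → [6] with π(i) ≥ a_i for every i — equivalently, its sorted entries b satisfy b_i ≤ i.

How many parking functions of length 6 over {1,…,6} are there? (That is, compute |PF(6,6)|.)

Count = (7−6)·7^(6−1) = 1·16807 = 16807 [KW]
Example (4,6,3,3,1,1) → sorted (1,1,3,3,4,6): b_i ≤ i ∀i, a PF.

16807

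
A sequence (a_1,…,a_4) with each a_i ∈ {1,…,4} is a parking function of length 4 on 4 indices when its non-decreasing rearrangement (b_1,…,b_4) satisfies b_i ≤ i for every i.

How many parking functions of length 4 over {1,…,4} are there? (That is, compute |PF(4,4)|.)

Count = 1·5^3 = 1·125 = 125 [KW]
One tuple (4,2,2,1) → sorted (1,2,2,4): b_i ≤ i ∀i, a PF.

125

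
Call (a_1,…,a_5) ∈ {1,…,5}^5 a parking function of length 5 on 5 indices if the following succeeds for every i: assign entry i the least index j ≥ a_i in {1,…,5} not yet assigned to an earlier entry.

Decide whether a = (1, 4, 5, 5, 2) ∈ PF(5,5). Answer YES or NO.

Sorted: b = (1, 2, 4, 5, 5).
  b_1=1 ≤ 1
  b_2=2 ≤ 2
  b_3=4 > 3
  fails at i=3 ⇒ NO

NO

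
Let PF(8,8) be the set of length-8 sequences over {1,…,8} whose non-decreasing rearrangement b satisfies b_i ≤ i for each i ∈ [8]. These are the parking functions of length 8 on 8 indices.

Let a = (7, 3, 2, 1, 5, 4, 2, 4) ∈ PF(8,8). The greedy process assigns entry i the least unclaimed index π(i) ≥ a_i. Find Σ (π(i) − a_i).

Σπ = 36 ({1..8} each once); Σa = 7+3+2+1+5+4+2+4 = 28; disp = 36−28 = 8.

8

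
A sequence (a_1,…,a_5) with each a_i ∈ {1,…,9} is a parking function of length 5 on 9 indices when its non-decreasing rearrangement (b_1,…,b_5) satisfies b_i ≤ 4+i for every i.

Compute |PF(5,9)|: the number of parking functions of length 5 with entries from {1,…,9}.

50000

#PF = 5·10^4 = 5×10000 = 50000
E.g. (6,7,3,8,5) → sorted (3,5,6,7,8): b_i ≤ 4+i ∀i, a PF.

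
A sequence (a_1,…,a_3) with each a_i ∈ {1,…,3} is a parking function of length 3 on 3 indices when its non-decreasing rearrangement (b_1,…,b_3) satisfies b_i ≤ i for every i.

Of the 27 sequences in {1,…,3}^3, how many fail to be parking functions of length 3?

11

#PF = (3+1−3)·(3+1)^{3−1} = 1·16 = 16
E.g. (2,2,3) → sorted (2,2,3): b_1=2>1, not a PF.
Total 27; non-PF = 27−16 = 11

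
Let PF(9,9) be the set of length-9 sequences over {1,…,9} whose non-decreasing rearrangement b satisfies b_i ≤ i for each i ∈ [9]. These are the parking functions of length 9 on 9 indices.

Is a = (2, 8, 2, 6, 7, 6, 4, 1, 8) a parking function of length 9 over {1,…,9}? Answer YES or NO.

Order a: b = (1, 2, 2, 4, 6, 6, 7, 8, 8).
  b_1=1 ≤ 1
  b_2=2 ≤ 2
  b_3=2 ≤ 3
  b_4=4 ≤ 4
  b_5=6 > 5
  fails at i=5 ⇒ NO

NO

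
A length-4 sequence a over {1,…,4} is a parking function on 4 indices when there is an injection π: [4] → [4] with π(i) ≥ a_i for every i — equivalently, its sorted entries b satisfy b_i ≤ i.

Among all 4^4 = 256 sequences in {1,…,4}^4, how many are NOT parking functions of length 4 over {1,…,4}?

|PF(4,4)| = (5−4)·5^(4−1) = 1×125 = 125 (Pollak)
One tuple (4,1,4,3) → sorted (1,3,4,4): b_2=3>2, not a PF.
Total 256; non-PF = 256−125 = 131

131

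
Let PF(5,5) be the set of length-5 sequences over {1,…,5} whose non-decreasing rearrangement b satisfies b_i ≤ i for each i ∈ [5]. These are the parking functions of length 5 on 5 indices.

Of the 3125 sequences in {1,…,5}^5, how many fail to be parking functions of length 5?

|PF(5,5)| = (6−5)·6^(5−1) = 1×1296 = 1296 [KW]
E.g. (5,5,5,3,4) → sorted (3,4,5,5,5): b_1=3>1, not a PF.
Total 3125; non-PF = 3125−1296 = 1829

1829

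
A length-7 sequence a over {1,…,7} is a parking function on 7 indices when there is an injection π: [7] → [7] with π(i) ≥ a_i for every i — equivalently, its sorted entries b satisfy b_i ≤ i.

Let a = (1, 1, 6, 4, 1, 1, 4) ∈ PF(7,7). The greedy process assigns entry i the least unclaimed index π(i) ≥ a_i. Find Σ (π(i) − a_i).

10

Σπ = 7·8/2 = 28 (π permutes [7]); Σa = 1+1+6+4+1+1+4 = 18; disp = 28−18 = 10.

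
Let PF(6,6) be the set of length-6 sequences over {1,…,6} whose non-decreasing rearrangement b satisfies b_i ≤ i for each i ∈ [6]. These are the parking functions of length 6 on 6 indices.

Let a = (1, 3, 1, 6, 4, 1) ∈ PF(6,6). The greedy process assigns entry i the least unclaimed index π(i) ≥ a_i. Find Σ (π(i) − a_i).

5

Σπ = 21 ({1..6} each once); Σa = 1+3+1+6+4+1 = 16; disp = 21−16 = 5.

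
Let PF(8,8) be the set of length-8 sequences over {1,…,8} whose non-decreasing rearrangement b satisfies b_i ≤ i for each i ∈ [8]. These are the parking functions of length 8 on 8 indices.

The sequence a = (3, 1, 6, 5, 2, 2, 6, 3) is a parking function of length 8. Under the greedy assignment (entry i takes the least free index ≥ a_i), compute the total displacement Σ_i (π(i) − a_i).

8

Σπ(i) = 1+…+8 = 36; Σa = 3+1+6+5+2+2+6+3 = 28; disp = 36−28 = 8.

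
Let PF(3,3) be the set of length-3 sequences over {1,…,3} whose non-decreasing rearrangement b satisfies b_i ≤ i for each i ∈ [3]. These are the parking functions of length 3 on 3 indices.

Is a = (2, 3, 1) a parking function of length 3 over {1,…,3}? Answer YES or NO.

YES

Order a: b = (1, 2, 3).
  b_1=1 ≤ 1
  b_2=2 ≤ 2
  b_3=3 ≤ 3
All bounds hold ⇒ YES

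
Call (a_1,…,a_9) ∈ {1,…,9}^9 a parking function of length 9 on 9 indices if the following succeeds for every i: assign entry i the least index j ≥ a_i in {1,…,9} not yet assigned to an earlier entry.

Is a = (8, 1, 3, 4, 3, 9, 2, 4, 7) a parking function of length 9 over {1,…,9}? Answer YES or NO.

Order a: b = (1, 2, 3, 3, 4, 4, 7, 8, 9).
  b_1=1 ≤ 1
  b_2=2 ≤ 2
  b_3=3 ≤ 3
  b_4=3 ≤ 4
  b_5=4 ≤ 5
  b_6=4 ≤ 6
  b_7=7 ≤ 7
  b_8=8 ≤ 8
  b_9=9 ≤ 9
All bounds hold ⇒ YES

YES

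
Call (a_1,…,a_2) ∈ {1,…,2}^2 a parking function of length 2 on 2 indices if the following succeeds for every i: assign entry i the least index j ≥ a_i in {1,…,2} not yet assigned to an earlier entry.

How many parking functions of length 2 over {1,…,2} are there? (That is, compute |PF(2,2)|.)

#PF = 1·3^1 = 1·3 = 3 (Pollak)
Check (1,2) → sorted (1,2): b_i ≤ i ∀i, a PF.

3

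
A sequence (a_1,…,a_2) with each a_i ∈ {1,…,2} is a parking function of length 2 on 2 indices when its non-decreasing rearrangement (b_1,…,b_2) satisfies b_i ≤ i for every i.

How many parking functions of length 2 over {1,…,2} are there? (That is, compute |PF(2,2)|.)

|PF| = (3−2)·3^(2−1) = 1 · 3 = 3 (Pollak)
One tuple (1,2) → sorted (1,2): b_i ≤ i ∀i, a PF.

3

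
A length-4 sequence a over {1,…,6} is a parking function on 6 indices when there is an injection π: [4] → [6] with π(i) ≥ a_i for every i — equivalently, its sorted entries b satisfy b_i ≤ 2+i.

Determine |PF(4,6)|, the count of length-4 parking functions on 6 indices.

1029

|PF(4,6)| = (6−4+1)·(6+1)^(4−1) = 3×343 = 1029 [KW]
E.g. (2,4,1,5) → sorted (1,2,4,5): b_i ≤ 2+i ∀i, a PF.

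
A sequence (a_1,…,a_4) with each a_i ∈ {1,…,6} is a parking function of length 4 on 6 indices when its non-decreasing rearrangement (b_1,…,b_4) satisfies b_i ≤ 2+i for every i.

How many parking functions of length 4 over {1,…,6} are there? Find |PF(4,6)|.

1029

Count = 3·7^3 = 3 · 343 = 1029
Check (1,1,1,6) → sorted (1,1,1,6): b_i ≤ 2+i ∀i, a PF.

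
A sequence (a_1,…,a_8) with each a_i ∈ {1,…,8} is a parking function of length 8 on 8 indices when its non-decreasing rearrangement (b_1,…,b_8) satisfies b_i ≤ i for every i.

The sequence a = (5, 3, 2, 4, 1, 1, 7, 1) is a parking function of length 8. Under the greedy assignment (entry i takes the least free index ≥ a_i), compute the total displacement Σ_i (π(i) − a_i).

12

Σπ = 8·9/2 = 36 (π permutes [8]); Σa = 5+3+2+4+1+1+7+1 = 24; disp = 36−24 = 12.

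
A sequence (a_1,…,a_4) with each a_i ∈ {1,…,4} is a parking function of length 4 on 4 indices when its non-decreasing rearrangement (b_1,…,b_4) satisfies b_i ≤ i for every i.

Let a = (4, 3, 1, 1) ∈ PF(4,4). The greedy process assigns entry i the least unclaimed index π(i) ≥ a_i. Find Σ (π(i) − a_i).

Σπ = 10 ({1..4} each once); Σa = 4+3+1+1 = 9; disp = 10−9 = 1.

1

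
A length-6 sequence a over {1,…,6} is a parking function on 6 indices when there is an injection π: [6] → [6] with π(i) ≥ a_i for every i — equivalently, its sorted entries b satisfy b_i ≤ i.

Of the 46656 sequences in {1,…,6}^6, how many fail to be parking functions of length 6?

29849

|PF(6,6)| = 1·7^5 = 1 · 16807 = 16807 [KW]
Example (3,4,3,6,6,3) → sorted (3,3,3,4,6,6): b_1=3>1, not a PF.
Total 46656; non-PF = 46656−16807 = 29849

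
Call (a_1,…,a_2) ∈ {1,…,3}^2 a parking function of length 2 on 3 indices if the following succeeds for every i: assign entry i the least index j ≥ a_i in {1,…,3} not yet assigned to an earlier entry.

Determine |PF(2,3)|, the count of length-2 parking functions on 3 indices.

|PF| = (3+1−2)·(3+1)^{2−1} = 2·4 = 8
One tuple (1,1) → sorted (1,1): b_i ≤ 1+i ∀i, a PF.

8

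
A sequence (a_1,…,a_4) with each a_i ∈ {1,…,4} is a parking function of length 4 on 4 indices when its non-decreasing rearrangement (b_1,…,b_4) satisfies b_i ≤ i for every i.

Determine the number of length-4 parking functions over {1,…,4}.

125

#PF = 1·5^3 = 1 · 125 = 125 (Pollak)
Check (4,1,1,2) → sorted (1,1,2,4): b_i ≤ i ∀i, a PF.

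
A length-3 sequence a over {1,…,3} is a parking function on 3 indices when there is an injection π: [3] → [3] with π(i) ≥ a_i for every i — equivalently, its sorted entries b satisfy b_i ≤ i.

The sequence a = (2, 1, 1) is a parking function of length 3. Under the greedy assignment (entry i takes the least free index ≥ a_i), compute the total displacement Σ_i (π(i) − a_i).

Σπ(i) = 1+…+3 = 6; Σa = 2+1+1 = 4; disp = 6−4 = 2.

2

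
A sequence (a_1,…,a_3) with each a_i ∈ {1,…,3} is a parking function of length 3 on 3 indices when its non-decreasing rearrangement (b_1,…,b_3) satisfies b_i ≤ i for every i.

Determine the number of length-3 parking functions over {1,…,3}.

16

|PF(3,3)| = (3−3+1)·(3+1)^(3−1) = 1·16 = 16 (Pollak)
Example (3,1,2) → sorted (1,2,3): b_i ≤ i ∀i, a PF.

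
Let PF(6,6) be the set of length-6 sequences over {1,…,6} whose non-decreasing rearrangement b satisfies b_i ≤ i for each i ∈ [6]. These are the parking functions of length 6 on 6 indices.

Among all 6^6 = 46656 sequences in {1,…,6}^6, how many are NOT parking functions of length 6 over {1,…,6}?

|PF| = 1·7^5 = 1 · 16807 = 16807 [KW]
One tuple (4,3,4,2,6,6) → sorted (2,3,4,4,6,6): b_1=2>1, not a PF.
6^6 − 16807 = 46656 − 16807 = 29849

29849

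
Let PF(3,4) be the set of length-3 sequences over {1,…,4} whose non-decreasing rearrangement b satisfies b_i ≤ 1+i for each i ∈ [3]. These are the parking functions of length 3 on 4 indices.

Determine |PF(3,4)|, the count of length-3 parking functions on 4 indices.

50

#PF = (5−3)·5^(3−1) = 2×25 = 50 (Pollak)
One tuple (2,2,4) → sorted (2,2,4): b_i ≤ 1+i ∀i, a PF.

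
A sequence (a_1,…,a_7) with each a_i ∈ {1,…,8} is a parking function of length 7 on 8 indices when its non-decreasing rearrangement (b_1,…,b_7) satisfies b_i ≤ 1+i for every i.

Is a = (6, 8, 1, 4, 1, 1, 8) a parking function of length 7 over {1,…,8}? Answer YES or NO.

Order a: b = (1, 1, 1, 4, 6, 8, 8).
  b_1=1 ≤ 2
  b_2=1 ≤ 3
  b_3=1 ≤ 4
  b_4=4 ≤ 5
  b_5=6 ≤ 6
  b_6=8 > 7
  fails at i=6 ⇒ NO

NO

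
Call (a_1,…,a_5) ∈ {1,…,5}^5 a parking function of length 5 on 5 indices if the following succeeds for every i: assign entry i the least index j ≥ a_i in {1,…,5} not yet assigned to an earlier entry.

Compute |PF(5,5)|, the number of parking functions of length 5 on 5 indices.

Count = 1·6^4 = 1×1296 = 1296 (Pollak)
Check (1,4,4,2,1) → sorted (1,1,2,4,4): b_i ≤ i ∀i, a PF.

1296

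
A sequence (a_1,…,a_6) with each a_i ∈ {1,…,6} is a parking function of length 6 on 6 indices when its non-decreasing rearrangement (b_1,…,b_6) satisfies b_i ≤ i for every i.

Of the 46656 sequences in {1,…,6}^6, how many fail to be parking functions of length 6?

29849

|PF(6,6)| = 1·7^5 = 1×16807 = 16807
Example (5,2,6,3,6,6) → sorted (2,3,5,6,6,6): b_1=2>1, not a PF.
So 46656 − 16807 = 29849 fail.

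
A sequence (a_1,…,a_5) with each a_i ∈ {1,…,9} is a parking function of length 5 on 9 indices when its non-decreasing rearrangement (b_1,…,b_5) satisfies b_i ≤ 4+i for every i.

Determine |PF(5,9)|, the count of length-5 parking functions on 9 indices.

|PF| = (10−5)·10^(5−1) = 5·10000 = 50000 (Konheim–Weiss)
E.g. (4,8,7,3,7) → sorted (3,4,7,7,8): b_i ≤ 4+i ∀i, a PF.

50000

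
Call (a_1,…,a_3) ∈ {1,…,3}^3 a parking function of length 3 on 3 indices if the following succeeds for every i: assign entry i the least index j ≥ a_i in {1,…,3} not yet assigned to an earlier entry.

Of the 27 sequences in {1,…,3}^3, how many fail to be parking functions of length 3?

|PF(3,3)| = (4−3)·4^(3−1) = 1 · 16 = 16
One tuple (3,3,3) → sorted (3,3,3): b_1=3>1, not a PF.
So 27 − 16 = 11 fail.

11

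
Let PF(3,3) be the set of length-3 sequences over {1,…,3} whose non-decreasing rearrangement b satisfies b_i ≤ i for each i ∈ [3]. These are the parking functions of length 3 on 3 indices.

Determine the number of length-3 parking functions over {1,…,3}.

|PF(3,3)| = (3−3+1)·(3+1)^(3−1) = 1·16 = 16 (Konheim–Weiss)
E.g. (2,1,3) → sorted (1,2,3): b_i ≤ i ∀i, a PF.

16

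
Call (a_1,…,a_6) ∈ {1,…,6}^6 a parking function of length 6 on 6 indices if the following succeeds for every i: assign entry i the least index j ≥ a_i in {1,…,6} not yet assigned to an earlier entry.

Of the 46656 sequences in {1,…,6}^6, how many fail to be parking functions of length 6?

#PF = (6+1−6)·(6+1)^{6−1} = 1 · 16807 = 16807 [KW]
Check (5,6,6,3,6,6) → sorted (3,5,6,6,6,6): b_1=3>1, not a PF.
6^6 − 16807 = 46656 − 16807 = 29849

29849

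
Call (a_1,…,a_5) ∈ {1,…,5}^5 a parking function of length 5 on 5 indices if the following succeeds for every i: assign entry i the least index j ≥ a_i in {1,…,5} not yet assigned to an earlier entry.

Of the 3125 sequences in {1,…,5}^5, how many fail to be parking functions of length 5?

1829

|PF(5,5)| = (6−5)·6^(5−1) = 1·1296 = 1296 (Konheim–Weiss)
Example (3,5,5,4,5) → sorted (3,4,5,5,5): b_1=3>1, not a PF.
5^5 − 1296 = 3125 − 1296 = 1829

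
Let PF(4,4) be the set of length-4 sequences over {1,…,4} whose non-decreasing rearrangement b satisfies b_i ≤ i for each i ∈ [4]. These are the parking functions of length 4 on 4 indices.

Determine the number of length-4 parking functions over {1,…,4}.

125

|PF(4,4)| = (5−4)·5^(4−1) = 1·125 = 125 (Konheim–Weiss)
Example (3,1,4,2) → sorted (1,2,3,4): b_i ≤ i ∀i, a PF.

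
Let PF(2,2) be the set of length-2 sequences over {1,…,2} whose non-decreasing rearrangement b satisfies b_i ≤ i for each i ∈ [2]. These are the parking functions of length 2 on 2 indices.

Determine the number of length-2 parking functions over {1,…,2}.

3

#PF = 1·3^1 = 1·3 = 3 (Konheim–Weiss)
E.g. (1,1) → sorted (1,1): b_i ≤ i ∀i, a PF.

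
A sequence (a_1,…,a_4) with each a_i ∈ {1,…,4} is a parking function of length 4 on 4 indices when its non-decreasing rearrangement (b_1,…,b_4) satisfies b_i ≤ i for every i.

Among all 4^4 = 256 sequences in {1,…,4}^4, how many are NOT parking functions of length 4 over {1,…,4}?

#PF = (4+1−4)·(4+1)^{4−1} = 1·125 = 125 [KW]
Check (4,3,3,4) → sorted (3,3,4,4): b_1=3>1, not a PF.
Total 256; non-PF = 256−125 = 131

131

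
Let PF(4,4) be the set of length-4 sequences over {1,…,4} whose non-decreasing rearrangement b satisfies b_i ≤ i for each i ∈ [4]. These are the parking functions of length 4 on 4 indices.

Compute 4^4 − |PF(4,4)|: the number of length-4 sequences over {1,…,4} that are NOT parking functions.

131

|PF| = (4−4+1)·(4+1)^(4−1) = 1×125 = 125 (Konheim–Weiss)
One tuple (4,4,4,2) → sorted (2,4,4,4): b_1=2>1, not a PF.
4^4 − 125 = 256 − 125 = 131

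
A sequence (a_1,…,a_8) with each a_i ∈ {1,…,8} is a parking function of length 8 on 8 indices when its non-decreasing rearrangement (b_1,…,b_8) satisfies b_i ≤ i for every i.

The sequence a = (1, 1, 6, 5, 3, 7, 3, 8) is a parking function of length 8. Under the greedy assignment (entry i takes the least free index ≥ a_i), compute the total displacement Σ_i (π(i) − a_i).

Σπ = 36 ({1..8} each once); Σa = 1+1+6+5+3+7+3+8 = 34; disp = 36−34 = 2.

2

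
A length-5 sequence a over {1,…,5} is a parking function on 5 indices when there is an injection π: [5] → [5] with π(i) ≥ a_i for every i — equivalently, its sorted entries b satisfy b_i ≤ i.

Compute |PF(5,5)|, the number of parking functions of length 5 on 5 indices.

1296

#PF = (5+1−5)·(5+1)^{5−1} = 1 · 1296 = 1296 [KW]
One tuple (2,1,3,3,1) → sorted (1,1,2,3,3): b_i ≤ i ∀i, a PF.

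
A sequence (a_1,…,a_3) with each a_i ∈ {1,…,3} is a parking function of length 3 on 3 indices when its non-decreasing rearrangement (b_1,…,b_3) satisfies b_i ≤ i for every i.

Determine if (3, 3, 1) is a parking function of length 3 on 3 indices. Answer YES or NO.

Rearranged: b = (1, 3, 3).
  b_1=1 ≤ 1
  b_2=3 > 2
  fails at i=2 ⇒ NO

NO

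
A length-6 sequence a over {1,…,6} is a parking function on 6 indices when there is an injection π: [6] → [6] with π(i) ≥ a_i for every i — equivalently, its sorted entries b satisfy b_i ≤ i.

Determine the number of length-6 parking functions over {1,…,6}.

16807

|PF(6,6)| = (6−6+1)·(6+1)^(6−1) = 1 · 16807 = 16807 [KW]
One tuple (1,2,1,3,5,5) → sorted (1,1,2,3,5,5): b_i ≤ i ∀i, a PF.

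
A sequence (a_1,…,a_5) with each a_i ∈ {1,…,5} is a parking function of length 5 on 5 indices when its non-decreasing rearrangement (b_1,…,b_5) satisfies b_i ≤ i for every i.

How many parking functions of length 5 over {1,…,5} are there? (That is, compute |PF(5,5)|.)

|PF(5,5)| = (5−5+1)·(5+1)^(5−1) = 1 · 1296 = 1296 (Pollak)
Check (1,3,5,1,4) → sorted (1,1,3,4,5): b_i ≤ i ∀i, a PF.

1296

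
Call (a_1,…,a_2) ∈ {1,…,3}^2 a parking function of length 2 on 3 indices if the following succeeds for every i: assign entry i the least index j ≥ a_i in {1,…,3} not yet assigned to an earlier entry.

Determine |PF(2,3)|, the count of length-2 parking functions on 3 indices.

8

#PF = (4−2)·4^(2−1) = 2·4 = 8 (Pollak)
Example (2,1) → sorted (1,2): b_i ≤ 1+i ∀i, a PF.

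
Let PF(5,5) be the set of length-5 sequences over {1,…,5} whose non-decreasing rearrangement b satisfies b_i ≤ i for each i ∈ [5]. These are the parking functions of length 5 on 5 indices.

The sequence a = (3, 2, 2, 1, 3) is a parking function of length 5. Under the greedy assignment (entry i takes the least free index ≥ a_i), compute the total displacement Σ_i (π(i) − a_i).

Σπ(i) = 1+…+5 = 15; Σa = 3+2+2+1+3 = 11; disp = 15−11 = 4.

4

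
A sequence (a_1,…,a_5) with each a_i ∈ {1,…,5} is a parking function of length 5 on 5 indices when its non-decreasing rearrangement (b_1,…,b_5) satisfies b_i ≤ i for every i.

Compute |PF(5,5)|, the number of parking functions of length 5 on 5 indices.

1296

Count = 1·6^4 = 1 · 1296 = 1296 (Pollak)
E.g. (4,3,1,1,2) → sorted (1,1,2,3,4): b_i ≤ i ∀i, a PF.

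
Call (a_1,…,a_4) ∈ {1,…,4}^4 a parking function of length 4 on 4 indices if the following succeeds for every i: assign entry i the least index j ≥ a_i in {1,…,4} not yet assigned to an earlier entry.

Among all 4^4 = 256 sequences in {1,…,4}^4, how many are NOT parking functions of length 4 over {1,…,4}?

131

Count = (4−4+1)·(4+1)^(4−1) = 1·125 = 125 [KW]
E.g. (4,2,4,4) → sorted (2,4,4,4): b_1=2>1, not a PF.
So 256 − 125 = 131 fail.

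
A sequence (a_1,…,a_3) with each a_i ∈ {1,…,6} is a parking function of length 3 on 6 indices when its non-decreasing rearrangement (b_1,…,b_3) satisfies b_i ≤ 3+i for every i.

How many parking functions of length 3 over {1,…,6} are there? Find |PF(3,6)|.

|PF| = (6−3+1)·(6+1)^(3−1) = 4·49 = 196 [KW]
E.g. (6,4,5) → sorted (4,5,6): b_i ≤ 3+i ∀i, a PF.

196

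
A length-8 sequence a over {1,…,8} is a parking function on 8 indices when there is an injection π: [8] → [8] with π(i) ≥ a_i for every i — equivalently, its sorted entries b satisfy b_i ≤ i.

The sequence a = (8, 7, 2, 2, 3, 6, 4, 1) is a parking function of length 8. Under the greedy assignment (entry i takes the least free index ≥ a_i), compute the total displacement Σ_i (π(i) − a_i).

Σπ(i) = 1+…+8 = 36; Σa = 8+7+2+2+3+6+4+1 = 33; disp = 36−33 = 3.

3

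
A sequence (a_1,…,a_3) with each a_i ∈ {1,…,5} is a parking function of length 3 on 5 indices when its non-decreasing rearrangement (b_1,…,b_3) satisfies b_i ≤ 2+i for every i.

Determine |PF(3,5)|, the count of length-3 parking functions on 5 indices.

108

|PF| = (6−3)·6^(3−1) = 3 · 36 = 108 (Pollak)
Check (5,3,4) → sorted (3,4,5): b_i ≤ 2+i ∀i, a PF.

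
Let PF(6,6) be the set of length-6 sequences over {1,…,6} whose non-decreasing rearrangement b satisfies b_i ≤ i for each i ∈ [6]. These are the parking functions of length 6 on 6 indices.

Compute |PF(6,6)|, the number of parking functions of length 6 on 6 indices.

16807

#PF = (6+1−6)·(6+1)^{6−1} = 1·16807 = 16807 [KW]
Example (1,5,6,3,2,2) → sorted (1,2,2,3,5,6): b_i ≤ i ∀i, a PF.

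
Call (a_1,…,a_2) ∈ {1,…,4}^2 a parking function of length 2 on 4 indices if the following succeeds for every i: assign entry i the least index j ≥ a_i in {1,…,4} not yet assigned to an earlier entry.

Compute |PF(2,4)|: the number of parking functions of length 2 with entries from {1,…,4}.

15

|PF| = 3·5^1 = 3×5 = 15 (Pollak)
One tuple (2,4) → sorted (2,4): b_i ≤ 2+i ∀i, a PF.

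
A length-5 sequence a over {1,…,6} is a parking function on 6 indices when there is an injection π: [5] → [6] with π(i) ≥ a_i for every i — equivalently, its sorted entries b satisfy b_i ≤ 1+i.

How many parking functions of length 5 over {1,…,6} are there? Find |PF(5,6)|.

4802

|PF(5,6)| = (6+1−5)·(6+1)^{5−1} = 2×2401 = 4802
One tuple (3,5,4,2,5) → sorted (2,3,4,5,5): b_i ≤ 1+i ∀i, a PF.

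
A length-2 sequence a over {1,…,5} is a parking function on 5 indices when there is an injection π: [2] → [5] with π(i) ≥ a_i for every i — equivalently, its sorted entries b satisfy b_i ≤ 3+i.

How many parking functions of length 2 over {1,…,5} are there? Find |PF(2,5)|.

Count = (5−2+1)·(5+1)^(2−1) = 4 · 6 = 24
Example (3,4) → sorted (3,4): b_i ≤ 3+i ∀i, a PF.

24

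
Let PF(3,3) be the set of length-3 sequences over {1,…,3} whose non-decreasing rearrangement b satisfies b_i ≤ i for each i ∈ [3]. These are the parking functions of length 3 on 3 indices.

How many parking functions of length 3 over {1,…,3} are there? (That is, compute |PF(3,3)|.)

Count = (3+1−3)·(3+1)^{3−1} = 1 · 16 = 16 [KW]
One tuple (2,2,1) → sorted (1,2,2): b_i ≤ i ∀i, a PF.

16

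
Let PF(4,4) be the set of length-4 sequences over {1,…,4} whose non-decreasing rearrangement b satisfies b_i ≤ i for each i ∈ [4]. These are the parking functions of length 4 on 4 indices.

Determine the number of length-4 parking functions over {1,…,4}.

#PF = (4−4+1)·(4+1)^(4−1) = 1 · 125 = 125 (Konheim–Weiss)
E.g. (3,3,1,2) → sorted (1,2,3,3): b_i ≤ i ∀i, a PF.

125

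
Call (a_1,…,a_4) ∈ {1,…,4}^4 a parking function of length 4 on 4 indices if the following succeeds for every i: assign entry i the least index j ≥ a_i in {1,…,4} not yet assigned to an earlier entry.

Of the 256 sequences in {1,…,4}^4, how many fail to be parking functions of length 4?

#PF = (4−4+1)·(4+1)^(4−1) = 1·125 = 125 [KW]
Example (4,4,3,3) → sorted (3,3,4,4): b_1=3>1, not a PF.
Total 256; non-PF = 256−125 = 131

131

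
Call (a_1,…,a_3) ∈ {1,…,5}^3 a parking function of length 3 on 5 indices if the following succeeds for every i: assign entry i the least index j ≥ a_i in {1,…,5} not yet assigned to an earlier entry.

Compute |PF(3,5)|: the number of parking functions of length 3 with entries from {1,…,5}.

108

Count = 3·6^2 = 3 · 36 = 108 (Pollak)
E.g. (1,2,4) → sorted (1,2,4): b_i ≤ 2+i ∀i, a PF.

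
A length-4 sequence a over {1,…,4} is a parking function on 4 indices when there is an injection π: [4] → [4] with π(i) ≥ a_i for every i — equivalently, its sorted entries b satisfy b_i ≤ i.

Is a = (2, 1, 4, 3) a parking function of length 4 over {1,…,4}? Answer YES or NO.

Sorted: b = (1, 2, 3, 4).
  b_1=1 ≤ 1
  b_2=2 ≤ 2
  b_3=3 ≤ 3
  b_4=4 ≤ 4
All bounds hold ⇒ YES

YES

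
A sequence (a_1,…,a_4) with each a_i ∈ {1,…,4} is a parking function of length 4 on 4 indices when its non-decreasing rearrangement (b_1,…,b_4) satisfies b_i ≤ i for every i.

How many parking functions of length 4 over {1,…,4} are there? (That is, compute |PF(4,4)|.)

|PF| = (4+1−4)·(4+1)^{4−1} = 1 · 125 = 125 [KW]
Example (1,1,2,3) → sorted (1,1,2,3): b_i ≤ i ∀i, a PF.

125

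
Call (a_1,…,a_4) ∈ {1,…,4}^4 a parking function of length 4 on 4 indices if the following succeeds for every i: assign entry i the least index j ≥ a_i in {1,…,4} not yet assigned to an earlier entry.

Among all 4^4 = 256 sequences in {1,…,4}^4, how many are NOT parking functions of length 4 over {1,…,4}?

131

|PF| = (5−4)·5^(4−1) = 1×125 = 125 (Pollak)
Check (3,2,3,4) → sorted (2,3,3,4): b_1=2>1, not a PF.
4^4 − 125 = 256 − 125 = 131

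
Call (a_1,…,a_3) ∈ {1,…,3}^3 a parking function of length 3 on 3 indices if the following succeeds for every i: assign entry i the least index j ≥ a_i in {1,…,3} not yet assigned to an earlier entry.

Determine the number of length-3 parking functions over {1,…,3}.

|PF(3,3)| = (3+1−3)·(3+1)^{3−1} = 1×16 = 16 (Konheim–Weiss)
Check (3,1,1) → sorted (1,1,3): b_i ≤ i ∀i, a PF.

16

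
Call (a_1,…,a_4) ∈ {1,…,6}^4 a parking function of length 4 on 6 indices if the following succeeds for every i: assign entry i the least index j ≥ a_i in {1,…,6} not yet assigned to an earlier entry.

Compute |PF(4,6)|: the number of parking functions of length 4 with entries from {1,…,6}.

1029

|PF(4,6)| = (6+1−4)·(6+1)^{4−1} = 3 · 343 = 1029
E.g. (6,4,3,5) → sorted (3,4,5,6): b_i ≤ 2+i ∀i, a PF.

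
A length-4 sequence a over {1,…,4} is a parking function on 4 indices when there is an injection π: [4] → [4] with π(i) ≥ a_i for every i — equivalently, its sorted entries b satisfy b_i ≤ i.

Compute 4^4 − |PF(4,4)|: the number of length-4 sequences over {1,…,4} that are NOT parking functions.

131

|PF| = (5−4)·5^(4−1) = 1×125 = 125 [KW]
Check (4,3,2,4) → sorted (2,3,4,4): b_1=2>1, not a PF.
Total 256; non-PF = 256−125 = 131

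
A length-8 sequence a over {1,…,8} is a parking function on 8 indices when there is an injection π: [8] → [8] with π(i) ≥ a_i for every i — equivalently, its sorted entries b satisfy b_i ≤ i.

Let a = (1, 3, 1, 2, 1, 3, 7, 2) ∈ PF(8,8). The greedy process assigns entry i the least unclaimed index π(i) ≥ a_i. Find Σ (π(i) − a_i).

Σπ = 8·9/2 = 36 (π permutes [8]); Σa = 1+3+1+2+1+3+7+2 = 20; disp = 36−20 = 16.

16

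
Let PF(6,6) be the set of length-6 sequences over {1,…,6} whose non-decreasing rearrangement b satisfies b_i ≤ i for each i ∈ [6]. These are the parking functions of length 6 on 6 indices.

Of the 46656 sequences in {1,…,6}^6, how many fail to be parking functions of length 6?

|PF(6,6)| = (6+1−6)·(6+1)^{6−1} = 1 · 16807 = 16807 (Pollak)
Example (4,3,4,5,3,2) → sorted (2,3,3,4,4,5): b_1=2>1, not a PF.
6^6 − 16807 = 46656 − 16807 = 29849

29849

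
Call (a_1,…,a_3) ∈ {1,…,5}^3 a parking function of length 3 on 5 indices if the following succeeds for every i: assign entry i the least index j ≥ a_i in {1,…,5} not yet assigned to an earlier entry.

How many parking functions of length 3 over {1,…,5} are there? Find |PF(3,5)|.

108

|PF| = 3·6^2 = 3 · 36 = 108 (Pollak)
Example (3,2,5) → sorted (2,3,5): b_i ≤ 2+i ∀i, a PF.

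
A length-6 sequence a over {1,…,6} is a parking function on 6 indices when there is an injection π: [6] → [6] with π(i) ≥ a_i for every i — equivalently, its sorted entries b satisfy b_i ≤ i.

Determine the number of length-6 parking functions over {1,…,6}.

|PF(6,6)| = (6+1−6)·(6+1)^{6−1} = 1·16807 = 16807 (Pollak)
Example (4,5,3,1,6,1) → sorted (1,1,3,4,5,6): b_i ≤ i ∀i, a PF.

16807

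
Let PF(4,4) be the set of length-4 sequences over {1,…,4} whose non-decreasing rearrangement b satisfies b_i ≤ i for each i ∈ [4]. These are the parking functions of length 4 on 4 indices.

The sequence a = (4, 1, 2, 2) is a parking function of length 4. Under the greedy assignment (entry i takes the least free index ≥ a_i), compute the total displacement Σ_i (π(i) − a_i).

Σπ(i) = 1+…+4 = 10; Σa = 4+1+2+2 = 9; disp = 10−9 = 1.

1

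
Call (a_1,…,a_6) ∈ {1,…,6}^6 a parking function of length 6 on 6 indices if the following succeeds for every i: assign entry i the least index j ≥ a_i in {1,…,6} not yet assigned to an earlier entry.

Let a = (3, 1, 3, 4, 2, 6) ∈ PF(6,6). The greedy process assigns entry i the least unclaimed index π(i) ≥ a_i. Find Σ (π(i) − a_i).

Σπ = 6·7/2 = 21 (π permutes [6]); Σa = 3+1+3+4+2+6 = 19; disp = 21−19 = 2.

2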